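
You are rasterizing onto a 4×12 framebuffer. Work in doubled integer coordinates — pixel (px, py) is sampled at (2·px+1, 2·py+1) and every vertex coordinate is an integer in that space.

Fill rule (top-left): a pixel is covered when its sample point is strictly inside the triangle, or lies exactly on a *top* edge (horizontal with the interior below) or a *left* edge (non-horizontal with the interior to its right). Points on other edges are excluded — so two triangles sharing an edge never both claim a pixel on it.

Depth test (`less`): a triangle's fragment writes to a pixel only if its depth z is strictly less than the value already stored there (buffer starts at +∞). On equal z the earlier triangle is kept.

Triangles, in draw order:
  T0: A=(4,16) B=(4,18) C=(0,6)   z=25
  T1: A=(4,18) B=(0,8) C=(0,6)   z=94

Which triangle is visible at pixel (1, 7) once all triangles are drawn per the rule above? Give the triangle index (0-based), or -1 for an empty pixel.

T0:
  2·area = 8
  edge (4, 16)→(4, 18): d=(0,2) right/bottom  bias=-1
  edge (4, 18)→(0, 6): d=(-4,-12) top-left  bias=+0
  edge (0, 6)→(4, 16): d=(4,10) right/bottom  bias=-1
    (0,4)@(1, 9): e=[6,0,2] → █  [on edge]
    (1,4)@(3, 9): e=[2,24,-18] → ·
    (0,5)@(1, 11): e=[6,-8,10] → ·
    (1,7)@(3, 15): e=[2,0,6] → █  [on edge]
    (2,7)@(5, 15): e=[-2,24,-14] → ·
    (1,8)@(3, 17): e=[2,-8,14] → ·
    (2,10)@(5, 21): e=[-2,0,10] → ·  [on edge]
  covered (2 px):
    · · · ·
    · · · ·
    · · · ·
    · · · ·
    █ · · ·
    · · · ·
    · · · ·
    · █ · ·
    · · · ·
    · · · ·
    · · · ·
    · · · ·
T1:
  2·area = 8
  edge (4, 18)→(0, 8): d=(-4,-10) top-left  bias=+0
  edge (0, 8)→(0, 6): d=(0,-2) top-left  bias=+0
  edge (0, 6)→(4, 18): d=(4,12) right/bottom  bias=-1
    (0,4)@(1, 9): e=[6,2,0] → ·  [on edge]
    (1,7)@(3, 15): e=[2,6,0] → ·  [on edge]
    (2,10)@(5, 21): e=[-2,10,0] → ·  [on edge]
  covered (0 px):
    · · · ·
    · · · ·
    · · · ·
    · · · ·
    · · · ·
    · · · ·
    · · · ·
    · · · ·
    · · · ·
    · · · ·
    · · · ·
    · · · ·

Z-buffer (winner per pixel, '.' = empty):
  . . . .
  . . . .
  . . . .
  . . . .
  0 . . .
  . . . .
  . . . .
  . 0 . .
  . . . .
  . . . .
  . . . .
  . . . .

Answer: 0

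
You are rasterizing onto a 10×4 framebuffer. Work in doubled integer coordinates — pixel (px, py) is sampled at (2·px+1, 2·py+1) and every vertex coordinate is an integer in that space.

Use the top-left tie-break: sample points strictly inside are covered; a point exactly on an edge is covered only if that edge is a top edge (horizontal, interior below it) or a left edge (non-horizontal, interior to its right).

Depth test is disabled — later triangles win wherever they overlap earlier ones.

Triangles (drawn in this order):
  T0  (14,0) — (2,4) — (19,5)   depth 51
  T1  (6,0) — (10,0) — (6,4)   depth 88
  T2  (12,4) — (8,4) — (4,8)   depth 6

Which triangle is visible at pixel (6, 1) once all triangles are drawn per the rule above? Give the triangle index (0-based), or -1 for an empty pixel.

T0:
  2·area = 80  (B↔C swapped to make it positive)
  edge (14, 0)→(19, 5): d=(5,5) right/bottom  bias=-1
  edge (19, 5)→(2, 4): d=(-17,-1) top-left  bias=+0
  edge (2, 4)→(14, 0): d=(12,-4) top-left  bias=+0
    (5,0)@(11, 1): e=[20,60,0] → #  [on edge]
    (6,0)@(13, 1): e=[10,62,8] → #
    (7,0)@(15, 1): e=[0,64,16] → ·  [on edge]
    (2,1)@(5, 3): e=[60,20,0] → #  [on edge]
    (3,1)@(7, 3): e=[50,22,8] → #
    (4,1)@(9, 3): e=[40,24,16] → #
    (7,1)@(15, 3): e=[10,30,40] → #
    (8,1)@(17, 3): e=[0,32,48] → ·  [on edge]
    (2,2)@(5, 5): e=[70,-14,24] → ·
    (3,2)@(7, 5): e=[60,-12,32] → ·
    (4,2)@(9, 5): e=[50,-10,40] → ·
    (5,2)@(11, 5): e=[40,-8,48] → ·
    (9,2)@(19, 5): e=[0,0,80] → ·  [on edge]
  covered (8 px):
    · · · · · # # · · ·
    · · # # # # # # · ·
    · · · · · · · · · ·
    · · · · · · · · · ·
T1:
  2·area = 16
  edge (6, 0)→(10, 0): d=(4,0) top-left  bias=+0
  edge (10, 0)→(6, 4): d=(-4,4) right/bottom  bias=-1
  edge (6, 4)→(6, 0): d=(0,-4) top-left  bias=+0
    (3,0)@(7, 1): e=[4,8,4] → #
    (4,0)@(9, 1): e=[4,0,12] → ·  [on edge]
    (3,1)@(7, 3): e=[12,0,4] → ·  [on edge]
    (2,2)@(5, 5): e=[20,0,-4] → ·  [on edge]
    (1,3)@(3, 7): e=[28,0,-12] → ·  [on edge]
  covered (1 px):
    · · · # · · · · · ·
    · · · · · · · · · ·
    · · · · · · · · · ·
    · · · · · · · · · ·
T2:
  2·area = 16  (B↔C swapped to make it positive)
  edge (12, 4)→(4, 8): d=(-8,4) right/bottom  bias=-1
  edge (4, 8)→(8, 4): d=(4,-4) top-left  bias=+0
  edge (8, 4)→(12, 4): d=(4,0) top-left  bias=+0
    (5,0)@(11, 1): e=[28,0,-12] → ·  [on edge]
    (4,1)@(9, 3): e=[20,0,-4] → ·  [on edge]
    (3,2)@(7, 5): e=[12,0,4] → #  [on edge]
    (4,2)@(9, 5): e=[4,8,4] → #
    (5,2)@(11, 5): e=[-4,16,4] → ·
    (2,3)@(5, 7): e=[4,0,12] → #  [on edge]
    (3,3)@(7, 7): e=[-4,8,12] → ·
    (4,3)@(9, 7): e=[-12,16,12] → ·
  covered (3 px):
    · · · · · · · · · ·
    · · · · · · · · · ·
    · · · # # · · · · ·
    · · # · · · · · · ·

Z-buffer (winner per pixel, '.' = empty):
  . . . 1 . 0 0 . . .
  . . 0 0 0 0 0 0 . .
  . . . 2 2 . . . . .
  . . 2 . . . . . . .

Result: 0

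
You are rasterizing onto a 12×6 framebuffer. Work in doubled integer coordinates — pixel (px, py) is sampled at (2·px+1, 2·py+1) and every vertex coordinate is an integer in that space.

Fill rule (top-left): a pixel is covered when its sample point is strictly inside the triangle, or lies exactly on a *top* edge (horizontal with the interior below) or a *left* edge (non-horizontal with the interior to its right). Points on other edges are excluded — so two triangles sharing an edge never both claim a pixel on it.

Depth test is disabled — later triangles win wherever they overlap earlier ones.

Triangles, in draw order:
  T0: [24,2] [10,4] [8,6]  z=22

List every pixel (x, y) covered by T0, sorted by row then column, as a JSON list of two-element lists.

T0:
  2·area = 24  (B↔C swapped to make it positive)
  edge (24, 2)→(8, 6): d=(-16,4) right/bottom  bias=-1
  edge (8, 6)→(10, 4): d=(2,-2) top-left  bias=+0
  edge (10, 4)→(24, 2): d=(14,-2) top-left  bias=+0
    (6,0)@(13, 1): e=[60,0,-36] → .  [on edge]
    (5,1)@(11, 3): e=[36,0,-12] → .  [on edge]
    (8,1)@(17, 3): e=[12,12,0] → X  [on edge]
    (9,1)@(19, 3): e=[4,16,4] → X
    (10,1)@(21, 3): e=[-4,20,8] → .
    (1,2)@(3, 5): e=[36,-12,0] → .  [on edge]
    (4,2)@(9, 5): e=[12,0,12] → X  [on edge]
    (5,2)@(11, 5): e=[4,4,16] → X
    (6,2)@(13, 5): e=[-4,8,20] → .
    (8,2)@(17, 5): e=[-20,16,28] → .
    (9,2)@(19, 5): e=[-28,20,32] → .
    (3,3)@(7, 7): e=[-12,0,36] → .  [on edge]
    (2,4)@(5, 9): e=[-36,0,60] → .  [on edge]
    (1,5)@(3, 11): e=[-60,0,84] → .  [on edge]
  covered (4 px):
    . . . . . . . . . . . .
    . . . . . . . . X X . .
    . . . . X X . . . . . .
    . . . . . . . . . . . .
    . . . . . . . . . . . .
    . . . . . . . . . . . .

Final: [[8,1],[9,1],[4,2],[5,2]]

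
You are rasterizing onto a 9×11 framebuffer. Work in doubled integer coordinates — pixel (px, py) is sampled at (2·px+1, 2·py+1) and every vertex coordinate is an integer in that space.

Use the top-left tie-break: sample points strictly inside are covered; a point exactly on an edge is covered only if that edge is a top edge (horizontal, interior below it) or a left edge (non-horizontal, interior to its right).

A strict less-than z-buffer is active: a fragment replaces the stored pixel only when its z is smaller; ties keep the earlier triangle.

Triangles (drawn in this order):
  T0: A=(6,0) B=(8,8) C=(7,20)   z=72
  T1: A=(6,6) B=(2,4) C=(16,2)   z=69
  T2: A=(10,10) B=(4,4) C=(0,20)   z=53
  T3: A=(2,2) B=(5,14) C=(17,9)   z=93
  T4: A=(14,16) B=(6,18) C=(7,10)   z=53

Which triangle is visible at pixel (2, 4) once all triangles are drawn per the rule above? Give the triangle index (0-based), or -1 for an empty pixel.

T0:
  2·area = 32
  edge (6, 0)→(8, 8): d=(2,8) right/bottom  bias=-1
  edge (8, 8)→(7, 20): d=(-1,12) right/bottom  bias=-1
  edge (7, 20)→(6, 0): d=(-1,-20) top-left  bias=+0
    (3,2)@(7, 5): e=[2,15,15] → #
    (4,2)@(9, 5): e=[-14,-9,55] → ·
    (3,3)@(7, 7): e=[6,13,13] → #
    (4,3)@(9, 7): e=[-10,-11,53] → ·
    (3,4)@(7, 9): e=[10,11,11] → #
    (4,4)@(9, 9): e=[-6,-13,51] → ·
    (3,5)@(7, 11): e=[14,9,9] → #
    (4,5)@(9, 11): e=[-2,-15,49] → ·
    (3,6)@(7, 13): e=[18,7,7] → #
    (4,6)@(9, 13): e=[2,-17,47] → ·
    (3,7)@(7, 15): e=[22,5,5] → #
    (4,7)@(9, 15): e=[6,-19,45] → ·
  covered (8 px):
    · · · · · · · · ·
    · · · · · · · · ·
    · · · # · · · · ·
    · · · # · · · · ·
    · · · # · · · · ·
    · · · # · · · · ·
    · · · # · · · · ·
    · · · # · · · · ·
    · · · # · · · · ·
    · · · # · · · · ·
    · · · · · · · · ·
T1:
  2·area = 36
  edge (6, 6)→(2, 4): d=(-4,-2) top-left  bias=+0
  edge (2, 4)→(16, 2): d=(14,-2) top-left  bias=+0
  edge (16, 2)→(6, 6): d=(-10,4) right/bottom  bias=-1
    (4,1)@(9, 3): e=[18,0,18] → #  [on edge]
    (5,1)@(11, 3): e=[22,4,10] → #
    (6,1)@(13, 3): e=[26,8,2] → #
    (7,1)@(15, 3): e=[30,12,-6] → ·
    (2,2)@(5, 5): e=[2,20,14] → #
    (3,2)@(7, 5): e=[6,24,6] → #
    (4,2)@(9, 5): e=[10,28,-2] → ·
    (5,2)@(11, 5): e=[14,32,-10] → ·
    (6,2)@(13, 5): e=[18,36,-18] → ·
    (2,3)@(5, 7): e=[-6,48,-6] → ·
    (3,3)@(7, 7): e=[-2,52,-14] → ·
  covered (5 px):
    · · · · · · · · ·
    · · · · # # # · ·
    · · # # · · · · ·
    · · · · · · · · ·
    · · · · · · · · ·
    · · · · · · · · ·
    · · · · · · · · ·
    · · · · · · · · ·
    · · · · · · · · ·
    · · · · · · · · ·
    · · · · · · · · ·
T2:
  2·area = 120  (B↔C swapped to make it positive)
  edge (10, 10)→(0, 20): d=(-10,10) right/bottom  bias=-1
  edge (0, 20)→(4, 4): d=(4,-16) top-left  bias=+0
  edge (4, 4)→(10, 10): d=(6,6) right/bottom  bias=-1
    (0,0)@(1, 1): e=[180,-60,0] → ·  [on edge]
    (1,1)@(3, 3): e=[140,-20,0] → ·  [on edge]
    (8,1)@(17, 3): e=[0,204,-84] → ·  [on edge]
    (2,2)@(5, 5): e=[100,20,0] → ·  [on edge]
    (7,2)@(15, 5): e=[0,180,-60] → ·  [on edge]
    (2,3)@(5, 7): e=[80,28,12] → #
    (3,3)@(7, 7): e=[60,60,0] → ·  [on edge]
    (6,3)@(13, 7): e=[0,156,-36] → ·  [on edge]
    (1,4)@(3, 9): e=[80,4,36] → #
    (3,4)@(7, 9): e=[40,68,12] → #
    (4,4)@(9, 9): e=[20,100,0] → ·  [on edge]
    (5,4)@(11, 9): e=[0,132,-12] → ·  [on edge]
    (4,5)@(9, 11): e=[0,108,12] → ·  [on edge]
    (5,5)@(11, 11): e=[-20,140,0] → ·  [on edge]
    (3,6)@(7, 13): e=[0,84,36] → ·  [on edge]
    (6,6)@(13, 13): e=[-60,180,0] → ·  [on edge]
    (2,7)@(5, 15): e=[0,60,60] → ·  [on edge]
    (7,7)@(15, 15): e=[-100,220,0] → ·  [on edge]
    (1,8)@(3, 17): e=[0,36,84] → ·  [on edge]
    (8,8)@(17, 17): e=[-140,260,0] → ·  [on edge]
    (0,9)@(1, 19): e=[0,12,108] → ·  [on edge]
  covered (11 px):
    · · · · · · · · ·
    · · · · · · · · ·
    · · · · · · · · ·
    · · # · · · · · ·
    · # # # · · · · ·
    · # # # · · · · ·
    · # # · · · · · ·
    · # · · · · · · ·
    # · · · · · · · ·
    · · · · · · · · ·
    · · · · · · · · ·
T3:
  2·area = 159  (B↔C swapped to make it positive)
  edge (2, 2)→(17, 9): d=(15,7) right/bottom  bias=-1
  edge (17, 9)→(5, 14): d=(-12,5) right/bottom  bias=-1
  edge (5, 14)→(2, 2): d=(-3,-12) top-left  bias=+0
    (1,1)@(3, 3): e=[8,142,9] → #
    (2,1)@(5, 3): e=[-6,132,33] → ·
    (1,2)@(3, 5): e=[38,118,3] → #
    (2,2)@(5, 5): e=[24,108,27] → #
    (3,2)@(7, 5): e=[10,98,51] → #
    (4,2)@(9, 5): e=[-4,88,75] → ·
    (1,3)@(3, 7): e=[68,94,-3] → ·
    (2,3)@(5, 7): e=[54,84,21] → #
    (4,3)@(9, 7): e=[26,64,69] → #
    (5,3)@(11, 7): e=[12,54,93] → #
    (6,3)@(13, 7): e=[-2,44,117] → ·
    (2,4)@(5, 9): e=[84,60,15] → #
    (8,4)@(17, 9): e=[0,0,159] → ·  [on edge]
  covered (20 px):
    · · · · · · · · ·
    · # · · · · · · ·
    · # # # · · · · ·
    · · # # # # · · ·
    · · # # # # # # ·
    · · # # # # · · ·
    · · # # · · · · ·
    · · · · · · · · ·
    · · · · · · · · ·
    · · · · · · · · ·
    · · · · · · · · ·
T4:
  2·area = 62
  edge (14, 16)→(6, 18): d=(-8,2) right/bottom  bias=-1
  edge (6, 18)→(7, 10): d=(1,-8) top-left  bias=+0
  edge (7, 10)→(14, 16): d=(7,6) right/bottom  bias=-1
    (3,5)@(7, 11): e=[54,1,7] → #
    (4,5)@(9, 11): e=[50,17,-5] → ·
    (3,6)@(7, 13): e=[38,3,21] → #
    (4,6)@(9, 13): e=[34,19,9] → #
    (5,6)@(11, 13): e=[30,35,-3] → ·
    (3,7)@(7, 15): e=[22,5,35] → #
    (5,7)@(11, 15): e=[14,37,11] → #
    (6,7)@(13, 15): e=[10,53,-1] → ·
    (3,8)@(7, 17): e=[6,7,49] → #
    (5,8)@(11, 17): e=[-2,39,25] → ·
    (3,9)@(7, 19): e=[-10,9,63] → ·
    (4,9)@(9, 19): e=[-14,25,51] → ·
  covered (8 px):
    · · · · · · · · ·
    · · · · · · · · ·
    · · · · · · · · ·
    · · · · · · · · ·
    · · · · · · · · ·
    · · · # · · · · ·
    · · · # # · · · ·
    · · · # # # · · ·
    · · · # # · · · ·
    · · · · · · · · ·
    · · · · · · · · ·

Z-buffer (winner per pixel, '.' = empty):
  . . . . . . . . .
  . 3 . . 1 1 1 . .
  . 3 1 1 . . . . .
  . . 2 0 3 3 . . .
  . 2 2 2 3 3 3 3 .
  . 2 2 2 3 3 . . .
  . 2 2 4 4 . . . .
  . 2 . 4 4 4 . . .
  2 . . 4 4 . . . .
  . . . 0 . . . . .
  . . . . . . . . .

Final: 2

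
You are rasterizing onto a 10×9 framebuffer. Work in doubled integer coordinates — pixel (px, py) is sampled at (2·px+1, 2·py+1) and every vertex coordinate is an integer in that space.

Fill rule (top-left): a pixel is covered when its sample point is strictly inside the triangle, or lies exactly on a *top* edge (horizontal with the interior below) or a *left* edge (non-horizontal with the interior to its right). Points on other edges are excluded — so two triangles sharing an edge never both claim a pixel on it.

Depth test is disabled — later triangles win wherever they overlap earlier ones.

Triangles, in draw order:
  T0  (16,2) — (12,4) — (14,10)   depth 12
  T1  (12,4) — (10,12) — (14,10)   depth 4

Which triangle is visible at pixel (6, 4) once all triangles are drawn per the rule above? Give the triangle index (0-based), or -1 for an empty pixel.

T0:
  2·area = 28  (B↔C swapped to make it positive)
  edge (16, 2)→(14, 10): d=(-2,8) right/bottom  bias=-1
  edge (14, 10)→(12, 4): d=(-2,-6) top-left  bias=+0
  edge (12, 4)→(16, 2): d=(4,-2) top-left  bias=+0
    (5,0)@(11, 1): e=[42,0,-14] → .  [on edge]
    (7,1)@(15, 3): e=[6,20,2] → X
    (8,1)@(17, 3): e=[-10,32,6] → .
    (6,2)@(13, 5): e=[18,4,6] → X
    (8,2)@(17, 5): e=[-14,28,14] → .
    (6,3)@(13, 7): e=[14,0,14] → X  [on edge]
    (7,3)@(15, 7): e=[-2,12,18] → .
    (6,4)@(13, 9): e=[10,-4,22] → .
    (7,6)@(15, 13): e=[-14,0,42] → .  [on edge]
  covered (4 px):
    . . . . . . . . . .
    . . . . . . . X . .
    . . . . . . X X . .
    . . . . . . X . . .
    . . . . . . . . . .
    . . . . . . . . . .
    . . . . . . . . . .
    . . . . . . . . . .
    . . . . . . . . . .
T1:
  2·area = 28  (B↔C swapped to make it positive)
  edge (12, 4)→(14, 10): d=(2,6) right/bottom  bias=-1
  edge (14, 10)→(10, 12): d=(-4,2) right/bottom  bias=-1
  edge (10, 12)→(12, 4): d=(2,-8) top-left  bias=+0
    (5,0)@(11, 1): e=[0,42,-14] → .  [on edge]
    (6,3)@(13, 7): e=[0,14,14] → .  [on edge]
    (5,4)@(11, 9): e=[16,10,2] → X
    (6,4)@(13, 9): e=[4,6,18] → X
    (7,4)@(15, 9): e=[-8,2,34] → .
    (5,5)@(11, 11): e=[20,2,6] → X
    (6,5)@(13, 11): e=[8,-2,22] → .
    (5,6)@(11, 13): e=[24,-6,10] → .
    (7,6)@(15, 13): e=[0,-14,42] → .  [on edge]
  covered (3 px):
    . . . . . . . . . .
    . . . . . . . . . .
    . . . . . . . . . .
    . . . . . . . . . .
    . . . . . X X . . .
    . . . . . X . . . .
    . . . . . . . . . .
    . . . . . . . . . .
    . . . . . . . . . .

Z-buffer (winner per pixel, '.' = empty):
  . . . . . . . . . .
  . . . . . . . 0 . .
  . . . . . . 0 0 . .
  . . . . . . 0 . . .
  . . . . . 1 1 . . .
  . . . . . 1 . . . .
  . . . . . . . . . .
  . . . . . . . . . .
  . . . . . . . . . .

Result: 1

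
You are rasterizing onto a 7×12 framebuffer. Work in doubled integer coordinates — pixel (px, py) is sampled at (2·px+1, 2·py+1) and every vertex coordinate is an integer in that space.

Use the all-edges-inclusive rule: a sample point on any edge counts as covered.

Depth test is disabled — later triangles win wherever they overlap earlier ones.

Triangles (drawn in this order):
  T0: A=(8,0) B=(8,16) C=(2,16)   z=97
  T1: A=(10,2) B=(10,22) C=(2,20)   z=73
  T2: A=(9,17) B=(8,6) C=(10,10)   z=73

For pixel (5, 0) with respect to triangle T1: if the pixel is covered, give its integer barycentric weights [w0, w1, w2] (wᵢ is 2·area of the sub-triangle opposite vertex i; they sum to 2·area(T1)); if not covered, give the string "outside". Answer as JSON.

T0:
  2·area = 96
  edge (8, 0)→(8, 16): d=(0,16) inclusive
  edge (8, 16)→(2, 16): d=(-6,0) inclusive
  edge (2, 16)→(8, 0): d=(6,-16) inclusive
    (3,1)@(7, 3): e=[16,78,2] → #
    (4,1)@(9, 3): e=[-16,78,34] → ·
    (3,2)@(7, 5): e=[16,66,14] → #
    (4,2)@(9, 5): e=[-16,66,46] → ·
    (3,3)@(7, 7): e=[16,54,26] → #
    (4,3)@(9, 7): e=[-16,54,58] → ·
    (2,4)@(5, 9): e=[48,42,6] → #
    (4,4)@(9, 9): e=[-16,42,70] → ·
    (2,5)@(5, 11): e=[48,30,18] → #
    (4,5)@(9, 11): e=[-16,30,82] → ·
    (2,6)@(5, 13): e=[48,18,30] → #
    (4,6)@(9, 13): e=[-16,18,94] → ·
  covered (12 px):
    · · · · · · ·
    · · · # · · ·
    · · · # · · ·
    · · · # · · ·
    · · # # · · ·
    · · # # · · ·
    · · # # · · ·
    · # # # · · ·
    · · · · · · ·
    · · · · · · ·
    · · · · · · ·
    · · · · · · ·
T1:
  2·area = 160
  edge (10, 2)→(10, 22): d=(0,20) inclusive
  edge (10, 22)→(2, 20): d=(-8,-2) inclusive
  edge (2, 20)→(10, 2): d=(8,-18) inclusive
    (4,2)@(9, 5): e=[20,134,6] → #
    (5,2)@(11, 5): e=[-20,138,42] → ·
    (4,3)@(9, 7): e=[20,118,22] → #
    (5,3)@(11, 7): e=[-20,122,58] → ·
    (3,4)@(7, 9): e=[60,98,2] → #
    (5,4)@(11, 9): e=[-20,106,74] → ·
    (3,5)@(7, 11): e=[60,82,18] → #
    (5,5)@(11, 11): e=[-20,90,90] → ·
    (3,6)@(7, 13): e=[60,66,34] → #
    (5,6)@(11, 13): e=[-20,74,106] → ·
    (2,7)@(5, 15): e=[100,46,14] → #
    (5,7)@(11, 15): e=[-20,58,122] → ·
  covered (20 px):
    · · · · · · ·
    · · · · · · ·
    · · · · # · ·
    · · · · # · ·
    · · · # # · ·
    · · · # # · ·
    · · · # # · ·
    · · # # # · ·
    · · # # # · ·
    · # # # # · ·
    · · · # # · ·
    · · · · · · ·
T2:
  2·area = 18
  edge (9, 17)→(8, 6): d=(-1,-11) inclusive
  edge (8, 6)→(10, 10): d=(2,4) inclusive
  edge (10, 10)→(9, 17): d=(-1,7) inclusive
    (5,1)@(11, 3): e=[36,-18,0] → ·  [on edge]
    (4,4)@(9, 9): e=[8,2,8] → #
    (5,4)@(11, 9): e=[30,-6,-6] → ·
    (4,5)@(9, 11): e=[6,6,6] → #
    (5,5)@(11, 11): e=[28,-2,-8] → ·
    (4,6)@(9, 13): e=[4,10,4] → #
    (5,6)@(11, 13): e=[26,2,-10] → ·
    (4,7)@(9, 15): e=[2,14,2] → #
    (5,7)@(11, 15): e=[24,6,-12] → ·
    (4,8)@(9, 17): e=[0,18,0] → #  [on edge]
    (5,8)@(11, 17): e=[22,10,-14] → ·
    (4,9)@(9, 19): e=[-2,22,-2] → ·
  covered (5 px):
    · · · · · · ·
    · · · · · · ·
    · · · · · · ·
    · · · · · · ·
    · · · · # · ·
    · · · · # · ·
    · · · · # · ·
    · · · · # · ·
    · · · · # · ·
    · · · · · · ·
    · · · · · · ·
    · · · · · · ·

Result: "outside"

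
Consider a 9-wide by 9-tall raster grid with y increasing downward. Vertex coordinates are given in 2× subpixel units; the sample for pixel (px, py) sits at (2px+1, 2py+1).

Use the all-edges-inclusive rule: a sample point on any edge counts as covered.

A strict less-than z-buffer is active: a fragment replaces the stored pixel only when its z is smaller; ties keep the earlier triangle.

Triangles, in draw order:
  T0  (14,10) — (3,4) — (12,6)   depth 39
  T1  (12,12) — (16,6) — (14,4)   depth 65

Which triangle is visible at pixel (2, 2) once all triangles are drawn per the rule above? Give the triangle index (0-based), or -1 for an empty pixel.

T0:
  2·area = 32
  edge (14, 10)→(3, 4): d=(-11,-6) inclusive
  edge (3, 4)→(12, 6): d=(9,2) inclusive
  edge (12, 6)→(14, 10): d=(2,4) inclusive
    (2,2)@(5, 5): e=[1,5,26] → X
    (3,2)@(7, 5): e=[13,1,18] → X
    (4,2)@(9, 5): e=[25,-3,10] → .
    (2,3)@(5, 7): e=[-21,23,30] → .
    (3,3)@(7, 7): e=[-9,19,22] → .
    (4,3)@(9, 7): e=[3,15,14] → X
    (5,3)@(11, 7): e=[15,11,6] → X
    (6,3)@(13, 7): e=[27,7,-2] → .
    (4,4)@(9, 9): e=[-19,33,18] → .
    (5,4)@(11, 9): e=[-7,29,10] → .
    (6,4)@(13, 9): e=[5,25,2] → X
    (7,4)@(15, 9): e=[17,21,-6] → .
  covered (5 px):
    . . . . . . . . .
    . . . . . . . . .
    . . X X . . . . .
    . . . . X X . . .
    . . . . . . X . .
    . . . . . . . . .
    . . . . . . . . .
    . . . . . . . . .
    . . . . . . . . .
T1:
  2·area = 20  (B↔C swapped to make it positive)
  edge (12, 12)→(14, 4): d=(2,-8) inclusive
  edge (14, 4)→(16, 6): d=(2,2) inclusive
  edge (16, 6)→(12, 12): d=(-4,6) inclusive
    (5,0)@(11, 1): e=[-30,0,50] → .  [on edge]
    (6,1)@(13, 3): e=[-10,0,30] → .  [on edge]
    (7,2)@(15, 5): e=[10,0,10] → X  [on edge]
    (8,2)@(17, 5): e=[26,-4,-2] → .
    (7,3)@(15, 7): e=[14,4,2] → X
    (8,3)@(17, 7): e=[30,0,-10] → .  [on edge]
    (6,4)@(13, 9): e=[2,12,6] → X
    (7,4)@(15, 9): e=[18,8,-6] → .
    (6,5)@(13, 11): e=[6,16,-2] → .
  covered (3 px):
    . . . . . . . . .
    . . . . . . . . .
    . . . . . . . X .
    . . . . . . . X .
    . . . . . . X . .
    . . . . . . . . .
    . . . . . . . . .
    . . . . . . . . .
    . . . . . . . . .

Z-buffer (winner per pixel, '.' = empty):
  . . . . . . . . .
  . . . . . . . . .
  . . 0 0 . . . 1 .
  . . . . 0 0 . 1 .
  . . . . . . 0 . .
  . . . . . . . . .
  . . . . . . . . .
  . . . . . . . . .
  . . . . . . . . .

Result: 0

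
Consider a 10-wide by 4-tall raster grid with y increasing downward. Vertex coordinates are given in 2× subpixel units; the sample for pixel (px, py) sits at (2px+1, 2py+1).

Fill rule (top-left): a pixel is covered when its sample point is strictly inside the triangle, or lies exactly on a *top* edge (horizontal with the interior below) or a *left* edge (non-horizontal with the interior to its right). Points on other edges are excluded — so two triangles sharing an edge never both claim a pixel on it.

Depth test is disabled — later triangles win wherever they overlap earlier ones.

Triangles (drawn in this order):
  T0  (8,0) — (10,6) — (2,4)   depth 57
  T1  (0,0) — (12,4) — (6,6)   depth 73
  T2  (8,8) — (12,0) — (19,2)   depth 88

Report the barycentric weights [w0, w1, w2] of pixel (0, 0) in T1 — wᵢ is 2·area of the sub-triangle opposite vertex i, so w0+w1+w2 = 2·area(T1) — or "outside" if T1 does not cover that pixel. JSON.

T0:
  2·area = 44
  edge (8, 0)→(10, 6): d=(2,6) right/bottom  bias=-1
  edge (10, 6)→(2, 4): d=(-8,-2) top-left  bias=+0
  edge (2, 4)→(8, 0): d=(6,-4) top-left  bias=+0
    (3,0)@(7, 1): e=[8,34,2] → █
    (4,0)@(9, 1): e=[-4,38,10] → ·
    (2,1)@(5, 3): e=[24,14,6] → █
    (4,1)@(9, 3): e=[0,22,22] → ·  [on edge]
    (2,2)@(5, 5): e=[28,-2,18] → ·
    (3,2)@(7, 5): e=[16,2,26] → █
    (4,2)@(9, 5): e=[4,6,34] → █
    (5,2)@(11, 5): e=[-8,10,42] → ·
    (3,3)@(7, 7): e=[20,-14,38] → ·
    (4,3)@(9, 7): e=[8,-10,46] → ·
  covered (5 px):
    · · · █ · · · · · ·
    · · █ █ · · · · · ·
    · · · █ █ · · · · ·
    · · · · · · · · · ·
T1:
  2·area = 48
  edge (0, 0)→(12, 4): d=(12,4) right/bottom  bias=-1
  edge (12, 4)→(6, 6): d=(-6,2) right/bottom  bias=-1
  edge (6, 6)→(0, 0): d=(-6,-6) top-left  bias=+0
    (0,0)@(1, 1): e=[8,40,0] → █  [on edge]
    (1,0)@(3, 1): e=[0,36,12] → ·  [on edge]
    (0,1)@(1, 3): e=[32,28,-12] → ·
    (1,1)@(3, 3): e=[24,24,0] → █  [on edge]
    (2,1)@(5, 3): e=[16,20,12] → █
    (3,1)@(7, 3): e=[8,16,24] → █
    (4,1)@(9, 3): e=[0,12,36] → ·  [on edge]
    (7,1)@(15, 3): e=[-24,0,72] → ·  [on edge]
    (1,2)@(3, 5): e=[48,12,-12] → ·
    (2,2)@(5, 5): e=[40,8,0] → █  [on edge]
    (4,2)@(9, 5): e=[24,0,24] → ·  [on edge]
    (7,2)@(15, 5): e=[0,-12,60] → ·  [on edge]
    (1,3)@(3, 7): e=[72,0,-24] → ·  [on edge]
    (3,3)@(7, 7): e=[56,-8,0] → ·  [on edge]
  covered (6 px):
    █ · · · · · · · · ·
    · █ █ █ · · · · · ·
    · · █ █ · · · · · ·
    · · · · · · · · · ·
T2:
  2·area = 64
  edge (8, 8)→(12, 0): d=(4,-8) top-left  bias=+0
  edge (12, 0)→(19, 2): d=(7,2) right/bottom  bias=-1
  edge (19, 2)→(8, 8): d=(-11,6) right/bottom  bias=-1
    (6,0)@(13, 1): e=[12,5,47] → █
    (7,0)@(15, 1): e=[28,1,35] → █
    (8,0)@(17, 1): e=[44,-3,23] → ·
    (5,1)@(11, 3): e=[4,23,37] → █
    (8,1)@(17, 3): e=[52,11,1] → █
    (9,1)@(19, 3): e=[68,7,-11] → ·
    (5,2)@(11, 5): e=[12,37,15] → █
    (7,2)@(15, 5): e=[44,29,-9] → ·
    (8,2)@(17, 5): e=[60,25,-21] → ·
    (4,3)@(9, 7): e=[4,55,5] → █
    (5,3)@(11, 7): e=[20,51,-7] → ·
    (6,3)@(13, 7): e=[36,47,-19] → ·
  covered (9 px):
    · · · · · · █ █ · ·
    · · · · · █ █ █ █ ·
    · · · · · █ █ · · ·
    · · · · █ · · · · ·

Final: [40,0,8]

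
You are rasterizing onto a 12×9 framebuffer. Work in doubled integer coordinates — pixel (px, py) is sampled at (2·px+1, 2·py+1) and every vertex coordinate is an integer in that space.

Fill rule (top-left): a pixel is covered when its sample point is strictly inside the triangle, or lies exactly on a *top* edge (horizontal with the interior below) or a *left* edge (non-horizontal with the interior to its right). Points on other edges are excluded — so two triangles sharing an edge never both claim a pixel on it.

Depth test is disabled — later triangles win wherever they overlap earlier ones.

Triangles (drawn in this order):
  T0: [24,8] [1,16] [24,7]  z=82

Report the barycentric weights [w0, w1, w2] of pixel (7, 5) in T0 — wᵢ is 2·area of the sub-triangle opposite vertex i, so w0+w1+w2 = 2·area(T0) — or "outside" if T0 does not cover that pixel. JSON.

T0:
  2·area = 23
  edge (24, 8)→(1, 16): d=(-23,8) right/bottom  bias=-1
  edge (1, 16)→(24, 7): d=(23,-9) top-left  bias=+0
  edge (24, 7)→(24, 8): d=(0,1) right/bottom  bias=-1
    (9,4)@(19, 9): e=[17,1,5] → X
    (10,4)@(21, 9): e=[1,19,3] → X
    (11,4)@(23, 9): e=[-15,37,1] → .
    (7,5)@(15, 11): e=[3,11,9] → X
    (8,5)@(17, 11): e=[-13,29,7] → .
    (9,5)@(19, 11): e=[-29,47,5] → .
    (10,5)@(21, 11): e=[-45,65,3] → .
    (4,6)@(9, 13): e=[5,3,15] → X
    (5,6)@(11, 13): e=[-11,21,13] → .
    (7,6)@(15, 13): e=[-43,57,9] → .
    (4,7)@(9, 15): e=[-41,49,15] → .
  covered (4 px):
    . . . . . . . . . . . .
    . . . . . . . . . . . .
    . . . . . . . . . . . .
    . . . . . . . . . . . .
    . . . . . . . . . X X .
    . . . . . . . X . . . .
    . . . . X . . . . . . .
    . . . . . . . . . . . .
    . . . . . . . . . . . .

Final: [11,9,3]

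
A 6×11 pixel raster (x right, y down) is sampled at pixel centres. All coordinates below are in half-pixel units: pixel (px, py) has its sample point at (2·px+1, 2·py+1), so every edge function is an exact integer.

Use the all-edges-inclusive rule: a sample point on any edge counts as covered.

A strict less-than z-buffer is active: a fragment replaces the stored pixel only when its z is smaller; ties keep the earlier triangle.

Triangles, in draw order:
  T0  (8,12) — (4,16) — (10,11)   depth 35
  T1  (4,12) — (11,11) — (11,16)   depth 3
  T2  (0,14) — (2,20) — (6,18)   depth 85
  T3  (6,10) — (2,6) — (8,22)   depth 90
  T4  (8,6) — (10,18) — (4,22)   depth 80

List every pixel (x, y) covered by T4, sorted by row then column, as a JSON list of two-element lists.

T0:
  2·area = 4  (B↔C swapped to make it positive)
  edge (8, 12)→(10, 11): d=(2,-1) inclusive
  edge (10, 11)→(4, 16): d=(-6,5) inclusive
  edge (4, 16)→(8, 12): d=(4,-4) inclusive
    (5,4)@(11, 9): e=[-3,7,0] → ·  [on edge]
    (4,5)@(9, 11): e=[-1,5,0] → ·  [on edge]
    (3,6)@(7, 13): e=[1,3,0] → █  [on edge]
    (4,6)@(9, 13): e=[3,-7,8] → ·
    (2,7)@(5, 15): e=[3,1,0] → █  [on edge]
    (3,7)@(7, 15): e=[5,-9,8] → ·
    (1,8)@(3, 17): e=[5,-1,0] → ·  [on edge]
    (2,8)@(5, 17): e=[7,-11,8] → ·
    (0,9)@(1, 19): e=[7,-3,0] → ·  [on edge]
  covered (2 px):
    · · · · · ·
    · · · · · ·
    · · · · · ·
    · · · · · ·
    · · · · · ·
    · · · · · ·
    · · · █ · ·
    · · █ · · ·
    · · · · · ·
    · · · · · ·
    · · · · · ·
T1:
  2·area = 35
  edge (4, 12)→(11, 11): d=(7,-1) inclusive
  edge (11, 11)→(11, 16): d=(0,5) inclusive
  edge (11, 16)→(4, 12): d=(-7,-4) inclusive
    (5,0)@(11, 1): e=[-70,0,105] → ·  [on edge]
    (5,1)@(11, 3): e=[-56,0,91] → ·  [on edge]
    (5,2)@(11, 5): e=[-42,0,77] → ·  [on edge]
    (5,3)@(11, 7): e=[-28,0,63] → ·  [on edge]
    (5,4)@(11, 9): e=[-14,0,49] → ·  [on edge]
    (5,5)@(11, 11): e=[0,0,35] → █  [on edge]
    (3,6)@(7, 13): e=[10,20,5] → █
    (4,6)@(9, 13): e=[12,10,13] → █
    (5,6)@(11, 13): e=[14,0,21] → █  [on edge]
    (3,7)@(7, 15): e=[24,20,-9] → ·
    (4,7)@(9, 15): e=[26,10,-1] → ·
    (5,7)@(11, 15): e=[28,0,7] → █  [on edge]
    (5,8)@(11, 17): e=[42,0,-7] → ·  [on edge]
    (5,9)@(11, 19): e=[56,0,-21] → ·  [on edge]
    (5,10)@(11, 21): e=[70,0,-35] → ·  [on edge]
  covered (5 px):
    · · · · · ·
    · · · · · ·
    · · · · · ·
    · · · · · ·
    · · · · · ·
    · · · · · █
    · · · █ █ █
    · · · · · █
    · · · · · ·
    · · · · · ·
    · · · · · ·
T2:
  2·area = 28  (B↔C swapped to make it positive)
  edge (0, 14)→(6, 18): d=(6,4) inclusive
  edge (6, 18)→(2, 20): d=(-4,2) inclusive
  edge (2, 20)→(0, 14): d=(-2,-6) inclusive
    (0,7)@(1, 15): e=[2,22,4] → █
    (1,7)@(3, 15): e=[-6,18,16] → ·
    (0,8)@(1, 17): e=[14,14,0] → █  [on edge]
    (1,8)@(3, 17): e=[6,10,12] → █
    (2,8)@(5, 17): e=[-2,6,24] → ·
    (0,9)@(1, 19): e=[26,6,-4] → ·
    (1,9)@(3, 19): e=[18,2,8] → █
    (2,9)@(5, 19): e=[10,-2,20] → ·
    (1,10)@(3, 21): e=[30,-6,4] → ·
  covered (4 px):
    · · · · · ·
    · · · · · ·
    · · · · · ·
    · · · · · ·
    · · · · · ·
    · · · · · ·
    · · · · · ·
    █ · · · · ·
    █ █ · · · ·
    · █ · · · ·
    · · · · · ·
T3:
  2·area = 40  (B↔C swapped to make it positive)
  edge (6, 10)→(8, 22): d=(2,12) inclusive
  edge (8, 22)→(2, 6): d=(-6,-16) inclusive
  edge (2, 6)→(6, 10): d=(4,4) inclusive
    (0,2)@(1, 5): e=[50,-10,0] → ·  [on edge]
    (1,3)@(3, 7): e=[30,10,0] → █  [on edge]
    (2,3)@(5, 7): e=[6,42,-8] → ·
    (1,4)@(3, 9): e=[34,-2,8] → ·
    (2,4)@(5, 9): e=[10,30,0] → █  [on edge]
    (3,4)@(7, 9): e=[-14,62,-8] → ·
    (2,5)@(5, 11): e=[14,18,8] → █
    (3,5)@(7, 11): e=[-10,50,0] → ·  [on edge]
    (2,6)@(5, 13): e=[18,6,16] → █
    (3,6)@(7, 13): e=[-6,38,8] → ·
    (4,6)@(9, 13): e=[-30,70,0] → ·  [on edge]
    (2,7)@(5, 15): e=[22,-6,24] → ·
    (5,7)@(11, 15): e=[-50,90,0] → ·  [on edge]
  covered (6 px):
    · · · · · ·
    · · · · · ·
    · · · · · ·
    · █ · · · ·
    · · █ · · ·
    · · █ · · ·
    · · █ · · ·
    · · · · · ·
    · · · █ · ·
    · · · █ · ·
    · · · · · ·
T4:
  2·area = 80
  edge (8, 6)→(10, 18): d=(2,12) inclusive
  edge (10, 18)→(4, 22): d=(-6,4) inclusive
  edge (4, 22)→(8, 6): d=(4,-16) inclusive
    (3,5)@(7, 11): e=[22,54,4] → █
    (4,5)@(9, 11): e=[-2,46,36] → ·
    (3,6)@(7, 13): e=[26,42,12] → █
    (4,6)@(9, 13): e=[2,34,44] → █
    (5,6)@(11, 13): e=[-22,26,76] → ·
    (3,7)@(7, 15): e=[30,30,20] → █
    (5,7)@(11, 15): e=[-18,14,84] → ·
    (3,8)@(7, 17): e=[34,18,28] → █
    (5,8)@(11, 17): e=[-14,2,92] → ·
    (2,9)@(5, 19): e=[62,14,4] → █
    (4,9)@(9, 19): e=[14,-2,68] → ·
    (2,10)@(5, 21): e=[66,2,12] → █
  covered (10 px):
    · · · · · ·
    · · · · · ·
    · · · · · ·
    · · · · · ·
    · · · · · ·
    · · · █ · ·
    · · · █ █ ·
    · · · █ █ ·
    · · · █ █ ·
    · · █ █ · ·
    · · █ · · ·

Answer: [[3,5],[3,6],[4,6],[3,7],[4,7],[3,8],[4,8],[2,9],[3,9],[2,10]]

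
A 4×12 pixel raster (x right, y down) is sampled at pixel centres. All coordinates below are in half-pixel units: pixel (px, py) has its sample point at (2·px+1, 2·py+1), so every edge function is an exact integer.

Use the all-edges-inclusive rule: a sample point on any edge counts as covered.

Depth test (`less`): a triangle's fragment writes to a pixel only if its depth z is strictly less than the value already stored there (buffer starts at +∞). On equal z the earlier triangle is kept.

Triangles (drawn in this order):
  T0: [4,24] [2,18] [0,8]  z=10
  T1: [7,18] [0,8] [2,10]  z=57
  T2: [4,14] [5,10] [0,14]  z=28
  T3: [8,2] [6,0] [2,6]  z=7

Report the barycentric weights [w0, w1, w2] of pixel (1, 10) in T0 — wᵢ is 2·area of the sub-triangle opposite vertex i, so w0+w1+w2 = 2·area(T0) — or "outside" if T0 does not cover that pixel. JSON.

T0:
  2·area = 8
  edge (4, 24)→(2, 18): d=(-2,-6) inclusive
  edge (2, 18)→(0, 8): d=(-2,-10) inclusive
  edge (0, 8)→(4, 24): d=(4,16) inclusive
    (0,6)@(1, 13): e=[4,0,4] → #  [on edge]
    (1,6)@(3, 13): e=[16,20,-28] → ·
    (0,7)@(1, 15): e=[0,-4,12] → ·  [on edge]
    (1,10)@(3, 21): e=[0,4,4] → #  [on edge]
    (2,10)@(5, 21): e=[12,24,-28] → ·
    (1,11)@(3, 23): e=[-4,0,12] → ·  [on edge]
  covered (2 px):
    · · · ·
    · · · ·
    · · · ·
    · · · ·
    · · · ·
    · · · ·
    # · · ·
    · · · ·
    · · · ·
    · · · ·
    · # · ·
    · · · ·
T1:
  2·area = 6
  edge (7, 18)→(0, 8): d=(-7,-10) inclusive
  edge (0, 8)→(2, 10): d=(2,2) inclusive
  edge (2, 10)→(7, 18): d=(5,8) inclusive
    (0,4)@(1, 9): e=[3,0,3] → #  [on edge]
    (1,4)@(3, 9): e=[23,-4,-13] → ·
    (0,5)@(1, 11): e=[-11,4,13] → ·
    (1,5)@(3, 11): e=[9,0,-3] → ·  [on edge]
    (2,6)@(5, 13): e=[15,0,-9] → ·  [on edge]
    (2,7)@(5, 15): e=[1,4,1] → #
    (3,7)@(7, 15): e=[21,0,-15] → ·  [on edge]
    (2,8)@(5, 17): e=[-13,8,11] → ·
  covered (2 px):
    · · · ·
    · · · ·
    · · · ·
    · · · ·
    # · · ·
    · · · ·
    · · · ·
    · · # ·
    · · · ·
    · · · ·
    · · · ·
    · · · ·
T2:
  2·area = 16  (B↔C swapped to make it positive)
  edge (4, 14)→(0, 14): d=(-4,0) inclusive
  edge (0, 14)→(5, 10): d=(5,-4) inclusive
  edge (5, 10)→(4, 14): d=(-1,4) inclusive
    (1,6)@(3, 13): e=[4,7,5] → #
    (2,6)@(5, 13): e=[4,15,-3] → ·
    (1,7)@(3, 15): e=[-4,17,3] → ·
  covered (1 px):
    · · · ·
    · · · ·
    · · · ·
    · · · ·
    · · · ·
    · · · ·
    · # · ·
    · · · ·
    · · · ·
    · · · ·
    · · · ·
    · · · ·
T3:
  2·area = 20  (B↔C swapped to make it positive)
  edge (8, 2)→(2, 6): d=(-6,4) inclusive
  edge (2, 6)→(6, 0): d=(4,-6) inclusive
  edge (6, 0)→(8, 2): d=(2,2) inclusive
    (3,0)@(7, 1): e=[10,10,0] → #  [on edge]
    (2,1)@(5, 3): e=[6,6,8] → #
    (3,1)@(7, 3): e=[-2,18,4] → ·
    (1,2)@(3, 5): e=[2,2,16] → #
    (2,2)@(5, 5): e=[-6,14,12] → ·
    (1,3)@(3, 7): e=[-10,10,20] → ·
  covered (3 px):
    · · · #
    · · # ·
    · # · ·
    · · · ·
    · · · ·
    · · · ·
    · · · ·
    · · · ·
    · · · ·
    · · · ·
    · · · ·
    · · · ·

Final: [4,4,0]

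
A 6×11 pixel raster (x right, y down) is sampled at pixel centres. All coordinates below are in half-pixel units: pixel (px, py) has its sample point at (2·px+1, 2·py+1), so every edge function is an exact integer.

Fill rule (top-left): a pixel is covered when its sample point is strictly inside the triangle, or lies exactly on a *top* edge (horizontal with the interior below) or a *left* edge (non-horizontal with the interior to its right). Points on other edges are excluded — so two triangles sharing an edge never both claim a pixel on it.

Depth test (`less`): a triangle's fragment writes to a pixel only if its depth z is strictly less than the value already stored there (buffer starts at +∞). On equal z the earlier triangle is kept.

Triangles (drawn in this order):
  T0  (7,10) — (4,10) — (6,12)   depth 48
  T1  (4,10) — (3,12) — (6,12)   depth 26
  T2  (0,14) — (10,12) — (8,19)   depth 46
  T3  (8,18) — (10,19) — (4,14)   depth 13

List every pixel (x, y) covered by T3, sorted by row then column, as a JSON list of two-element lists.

T0:
  2·area = 6  (B↔C swapped to make it positive)
  edge (7, 10)→(6, 12): d=(-1,2) right/bottom  bias=-1
  edge (6, 12)→(4, 10): d=(-2,-2) top-left  bias=+0
  edge (4, 10)→(7, 10): d=(3,0) top-left  bias=+0
    (0,3)@(1, 7): e=[15,0,-9] → ·  [on edge]
    (1,4)@(3, 9): e=[9,0,-3] → ·  [on edge]
    (2,5)@(5, 11): e=[3,0,3] → #  [on edge]
    (3,5)@(7, 11): e=[-1,4,3] → ·
    (2,6)@(5, 13): e=[1,-4,9] → ·
    (3,6)@(7, 13): e=[-3,0,9] → ·  [on edge]
    (4,7)@(9, 15): e=[-9,0,15] → ·  [on edge]
    (5,8)@(11, 17): e=[-15,0,21] → ·  [on edge]
  covered (1 px):
    · · · · · ·
    · · · · · ·
    · · · · · ·
    · · · · · ·
    · · · · · ·
    · · # · · ·
    · · · · · ·
    · · · · · ·
    · · · · · ·
    · · · · · ·
    · · · · · ·
T1:
  2·area = 6  (B↔C swapped to make it positive)
  edge (4, 10)→(6, 12): d=(2,2) right/bottom  bias=-1
  edge (6, 12)→(3, 12): d=(-3,0) right/bottom  bias=-1
  edge (3, 12)→(4, 10): d=(1,-2) top-left  bias=+0
    (0,3)@(1, 7): e=[0,15,-9] → ·  [on edge]
    (1,4)@(3, 9): e=[0,9,-3] → ·  [on edge]
    (2,5)@(5, 11): e=[0,3,3] → ·  [on edge]
    (3,6)@(7, 13): e=[0,-3,9] → ·  [on edge]
    (4,7)@(9, 15): e=[0,-9,15] → ·  [on edge]
    (5,8)@(11, 17): e=[0,-15,21] → ·  [on edge]
  covered (0 px):
    · · · · · ·
    · · · · · ·
    · · · · · ·
    · · · · · ·
    · · · · · ·
    · · · · · ·
    · · · · · ·
    · · · · · ·
    · · · · · ·
    · · · · · ·
    · · · · · ·
T2:
  2·area = 66
  edge (0, 14)→(10, 12): d=(10,-2) top-left  bias=+0
  edge (10, 12)→(8, 19): d=(-2,7) right/bottom  bias=-1
  edge (8, 19)→(0, 14): d=(-8,-5) top-left  bias=+0
    (2,6)@(5, 13): e=[0,33,33] → #  [on edge]
    (3,6)@(7, 13): e=[4,19,43] → #
    (4,6)@(9, 13): e=[8,5,53] → #
    (5,6)@(11, 13): e=[12,-9,63] → ·
    (1,7)@(3, 15): e=[16,43,7] → #
    (5,7)@(11, 15): e=[32,-13,47] → ·
    (1,8)@(3, 17): e=[36,39,-9] → ·
    (2,8)@(5, 17): e=[40,25,1] → #
    (4,8)@(9, 17): e=[48,-3,21] → ·
    (2,9)@(5, 19): e=[60,21,-15] → ·
    (3,9)@(7, 19): e=[64,7,-5] → ·
  covered (9 px):
    · · · · · ·
    · · · · · ·
    · · · · · ·
    · · · · · ·
    · · · · · ·
    · · · · · ·
    · · # # # ·
    · # # # # ·
    · · # # · ·
    · · · · · ·
    · · · · · ·
T3:
  2·area = 4  (B↔C swapped to make it positive)
  edge (8, 18)→(4, 14): d=(-4,-4) top-left  bias=+0
  edge (4, 14)→(10, 19): d=(6,5) right/bottom  bias=-1
  edge (10, 19)→(8, 18): d=(-2,-1) top-left  bias=+0
    (0,5)@(1, 11): e=[0,-3,7] → ·  [on edge]
    (1,6)@(3, 13): e=[0,-1,5] → ·  [on edge]
    (2,7)@(5, 15): e=[0,1,3] → #  [on edge]
    (3,7)@(7, 15): e=[8,-9,5] → ·
    (2,8)@(5, 17): e=[-8,13,-1] → ·
    (3,8)@(7, 17): e=[0,3,1] → #  [on edge]
    (4,8)@(9, 17): e=[8,-7,3] → ·
    (3,9)@(7, 19): e=[-8,15,-3] → ·
    (4,9)@(9, 19): e=[0,5,-1] → ·  [on edge]
    (5,10)@(11, 21): e=[0,7,-3] → ·  [on edge]
  covered (2 px):
    · · · · · ·
    · · · · · ·
    · · · · · ·
    · · · · · ·
    · · · · · ·
    · · · · · ·
    · · · · · ·
    · · # · · ·
    · · · # · ·
    · · · · · ·
    · · · · · ·

Final: [[2,7],[3,8]]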